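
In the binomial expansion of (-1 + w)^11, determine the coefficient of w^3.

The general term is C(11,j)·(-1)^j·(w)^(11-j); the w^3 term has j = 8.
C(11,8) = 165.
Coefficient = C(11,8) = 165.

165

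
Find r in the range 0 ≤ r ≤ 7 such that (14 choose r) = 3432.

7

C(14,r) increases on 0 ≤ r ≤ 7. C(14,6) = 3003 and C(14,7) = 3432, so r = 7.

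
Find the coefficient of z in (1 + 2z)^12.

24

The general term is C(12,j)·(1)^j·(2z)^(12-j); the z^1 term has j = 11.
C(12,11) = 12.
Coefficient = C(12,11) · 2^1 = 12 · 2 = 24.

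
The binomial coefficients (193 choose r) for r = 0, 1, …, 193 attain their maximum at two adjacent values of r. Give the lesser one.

96

For odd n = 193, C(193,r) peaks at r = (n−1)/2 and (n+1)/2; the lesser is 96.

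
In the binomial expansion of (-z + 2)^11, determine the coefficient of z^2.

28160

The general term is C(11,j)·(-z)^j·(2)^(11-j); the z^2 term has j = 2.
C(11,2) = 55.
Coefficient = C(11,2) · 2^9 = 55 · 512 = 28160.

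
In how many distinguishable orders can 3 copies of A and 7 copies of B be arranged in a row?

120

Choose positions for the A's: C(10,3) = 120.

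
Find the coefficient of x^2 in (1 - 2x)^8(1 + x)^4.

54

Coefficient of x^2 = Σ_{j} C(8,j)·(-2)^j·C(4,2-j)·1^(2-j) for j from 0 to 2.
= 6 + (-64) + 112 = 54.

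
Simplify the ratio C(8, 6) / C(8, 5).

1/2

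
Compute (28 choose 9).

6906900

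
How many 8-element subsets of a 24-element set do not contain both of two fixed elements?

660858

All 8-subsets: C(24,8) = 735471. Those containing both fixed elements: C(22,6) = 74613.
735471 − 74613 = 660858.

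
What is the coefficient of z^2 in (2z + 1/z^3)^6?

General term: C(6,j)·(2z)^j·(1/z^3)^(6-j), with z-exponent 1j − 3(6−j) = 4j − 18.
Set 4j − 18 = 2: j = 5.
C(6,5) = 6; 2^5 = 32; 1^1 = 1.
Coefficient = 6 · 32 · 1 = 192.

192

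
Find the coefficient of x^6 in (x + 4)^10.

53760

The general term is C(10,j)·(x)^j·(4)^(10-j); the x^6 term has j = 6.
C(10,6) = 210.
Coefficient = C(10,6) · 4^4 = 210 · 256 = 53760.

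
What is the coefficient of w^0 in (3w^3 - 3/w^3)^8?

General term: C(8,j)·(3w^3)^j·(-3/w^3)^(8-j), with w-exponent 3j − 3(8−j) = 6j − 24.
Set 6j − 24 = 0: j = 4.
C(8,4) = 70; 3^4 = 81; (-3)^4 = 81.
Coefficient = 70 · 81 · 81 = 459270.

459270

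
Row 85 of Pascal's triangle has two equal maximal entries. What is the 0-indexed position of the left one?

For odd n = 85, C(85,j) peaks at j = (n−1)/2 and (n+1)/2; the smaller is 42.

42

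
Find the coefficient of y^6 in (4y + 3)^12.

2759049216

The general term is C(12,j)·(4y)^j·(3)^(12-j); the y^6 term has j = 6.
C(12,6) = 924.
Coefficient = C(12,6) · 4^6 · 3^6 = 924 · 4096 · 729 = 2759049216.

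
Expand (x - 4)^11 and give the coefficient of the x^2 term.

The general term is C(11,j)·(x)^j·(-4)^(11-j); the x^2 term has j = 2.
C(11,2) = 55.
Coefficient = C(11,2) · (-4)^9 = 55 · (-262144) = -14417920.

-14417920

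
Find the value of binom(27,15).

C(27,15) = C(27,12) by symmetry.
C(27,12) = (27·26·25·24·23·22·21·20·19·18·17·16) / 12! = 8326896754176000 / 479001600 = 17383860.

17383860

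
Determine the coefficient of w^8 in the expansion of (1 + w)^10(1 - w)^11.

Coefficient of w^8 = Σ_{j} C(10,j)·1^j·C(11,8-j)·(-1)^(8-j) for j from 0 to 8.
= 165 + (-3300) + 20790 + (-55440) + 69300 + (-41580) + 11550 + (-1320) + 45 = 210.

210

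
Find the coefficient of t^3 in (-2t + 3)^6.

The general term is C(6,j)·(-2t)^j·(3)^(6-j); the t^3 term has j = 3.
C(6,3) = 20.
Coefficient = C(6,3) · (-2)^3 · 3^3 = 20 · (-8) · 27 = -4320.

-4320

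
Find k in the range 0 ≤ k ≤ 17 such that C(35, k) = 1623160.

6

C(35,k) increases on 0 ≤ k ≤ 17. C(35,5) = 324632 and C(35,6) = 1623160, so k = 6.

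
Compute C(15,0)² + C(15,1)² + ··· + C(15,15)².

155117520

Σ C(15,r)² is the coefficient of x^15 in (1+x)^15(1+x)^15 = (1+x)^30, i.e. C(30,15) = 155117520.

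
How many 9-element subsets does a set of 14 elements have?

2002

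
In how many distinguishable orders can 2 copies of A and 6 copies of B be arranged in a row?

Choose positions for the A's: C(8,2) = 28.

28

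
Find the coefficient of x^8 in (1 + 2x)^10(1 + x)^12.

5463135

Coefficient of x^8 = Σ_{j} C(10,j)·2^j·C(12,8-j)·1^(8-j) for j from 0 to 8.
= 495 + 15840 + 166320 + 760320 + 1663200 + 1774080 + 887040 + 184320 + 11520 = 5463135.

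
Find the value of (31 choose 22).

20160075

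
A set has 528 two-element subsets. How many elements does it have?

n(n−1)/2 = 528 ⇒ n(n−1) = 1056. Since 33·32 = 1056, n = 33.

33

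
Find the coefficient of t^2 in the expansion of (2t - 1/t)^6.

General term: C(6,j)·(2t)^j·(-1/t)^(6-j), with t-exponent 1j − 1(6−j) = 2j − 6.
Set 2j − 6 = 2: j = 4.
C(6,4) = 15; 2^4 = 16; (-1)^2 = 1.
Coefficient = 15 · 16 · 1 = 240.

240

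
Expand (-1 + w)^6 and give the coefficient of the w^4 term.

15

The general term is C(6,j)·(-1)^j·(w)^(6-j); the w^4 term has j = 2.
C(6,2) = 15.
Coefficient = C(6,2) = 15.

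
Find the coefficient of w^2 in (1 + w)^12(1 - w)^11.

-11

Coefficient of w^2 = Σ_{j} C(12,j)·1^j·C(11,2-j)·(-1)^(2-j) for j from 0 to 2.
= 55 + (-132) + 66 = -11.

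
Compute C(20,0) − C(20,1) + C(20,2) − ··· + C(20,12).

50388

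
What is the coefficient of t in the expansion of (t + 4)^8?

The general term is C(8,j)·(t)^j·(4)^(8-j); the t^1 term has j = 1.
C(8,1) = 8.
Coefficient = C(8,1) · 4^7 = 8 · 16384 = 131072.

131072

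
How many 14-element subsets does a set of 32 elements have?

471435600

C(32,14) = (32·31·30·29·28·27·26·25·24·23·22·21·20·19) / 14! = 41098950018846720000 / 87178291200 = 471435600.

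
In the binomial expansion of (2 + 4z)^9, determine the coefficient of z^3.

344064

The general term is C(9,j)·(2)^j·(4z)^(9-j); the z^3 term has j = 6.
C(9,6) = 84.
Coefficient = C(9,6) · 2^6 · 4^3 = 84 · 64 · 64 = 344064.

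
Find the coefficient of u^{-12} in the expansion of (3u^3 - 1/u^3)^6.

-18

General term: C(6,j)·(3u^3)^j·(-1/u^3)^(6-j), with u-exponent 3j − 3(6−j) = 6j − 18.
Set 6j − 18 = -12: j = 1.
C(6,1) = 6; 3^1 = 3; (-1)^5 = -1.
Coefficient = 6 · 3 · (-1) = -18.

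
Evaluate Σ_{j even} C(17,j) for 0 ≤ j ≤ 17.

65536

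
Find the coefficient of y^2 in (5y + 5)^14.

555419921875

The general term is C(14,j)·(5y)^j·(5)^(14-j); the y^2 term has j = 2.
C(14,2) = 91.
Coefficient = C(14,2) · 5^2 · 5^12 = 91 · 25 · 244140625 = 555419921875.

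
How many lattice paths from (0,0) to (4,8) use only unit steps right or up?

Each path is a sequence of 12 steps with 4 rights: C(12,4) = 495.

495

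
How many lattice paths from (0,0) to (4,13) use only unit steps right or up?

2380

Each path is a sequence of 17 steps with 4 rights: C(17,4) = 2380.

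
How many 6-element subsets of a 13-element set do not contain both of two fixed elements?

1386

All 6-subsets: C(13,6) = 1716. Those containing both fixed elements: C(11,4) = 330.
1716 − 330 = 1386.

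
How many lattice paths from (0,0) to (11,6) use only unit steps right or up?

12376

Each path is a sequence of 17 steps with 11 rights: C(17,11) = 12376.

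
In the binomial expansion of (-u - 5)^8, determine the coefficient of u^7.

40

The general term is C(8,j)·(-u)^j·(-5)^(8-j); the u^7 term has j = 7.
C(8,7) = 8.
Coefficient = C(8,7) · (-1)^7 · (-5)^1 = 8 · (-1) · (-5) = 40.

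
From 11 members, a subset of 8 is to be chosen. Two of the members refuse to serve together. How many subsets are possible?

81

All 8-subsets: C(11,8) = 165. Those containing both fixed elements: C(9,6) = 84.
165 − 84 = 81.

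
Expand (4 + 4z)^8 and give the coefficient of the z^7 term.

The general term is C(8,j)·(4)^j·(4z)^(8-j); the z^7 term has j = 1.
C(8,1) = 8.
Coefficient = C(8,1) · 4^1 · 4^7 = 8 · 4 · 16384 = 524288.

524288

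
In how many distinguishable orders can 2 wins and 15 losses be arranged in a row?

136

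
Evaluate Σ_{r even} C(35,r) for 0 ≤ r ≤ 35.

Even-r terms of row 35 sum to 2^34 = 17179869184.

17179869184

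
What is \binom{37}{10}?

348330136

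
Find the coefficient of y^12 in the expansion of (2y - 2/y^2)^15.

-491520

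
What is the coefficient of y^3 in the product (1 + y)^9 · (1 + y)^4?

Coefficient of y^3 = Σ_{j} C(9,j)·C(4,3-j) for j from 0 to 3.
= 4 + 54 + 144 + 84 = 286.

286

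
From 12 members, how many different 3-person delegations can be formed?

This is C(12,3) = 220.

220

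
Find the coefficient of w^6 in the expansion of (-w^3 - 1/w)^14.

General term: C(14,j)·(-w^3)^j·(-1/w)^(14-j), with w-exponent 3j − 1(14−j) = 4j − 14.
Set 4j − 14 = 6: j = 5.
C(14,5) = 2002; (-1)^5 = -1; (-1)^9 = -1.
Coefficient = 2002 · (-1) · (-1) = 2002.

2002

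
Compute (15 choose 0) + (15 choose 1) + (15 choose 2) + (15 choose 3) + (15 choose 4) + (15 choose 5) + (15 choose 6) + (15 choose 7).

1 + 15 + 105 + 455 + 1365 + 3003 + 5005 + 6435 = 16384.

16384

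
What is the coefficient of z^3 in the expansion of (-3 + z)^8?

The general term is C(8,j)·(-3)^j·(z)^(8-j); the z^3 term has j = 5.
C(8,5) = 56.
Coefficient = C(8,5) · (-3)^5 = 56 · (-243) = -13608.

-13608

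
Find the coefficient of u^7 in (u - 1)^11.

330

The general term is C(11,j)·(u)^j·(-1)^(11-j); the u^7 term has j = 7.
C(11,7) = 330.
Coefficient = C(11,7) = 330.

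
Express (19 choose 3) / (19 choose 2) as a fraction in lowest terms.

C(n,k+1)/C(n,k) = (n−k)/(k+1) = (19−2)/(2+1) = 17/3.

17/3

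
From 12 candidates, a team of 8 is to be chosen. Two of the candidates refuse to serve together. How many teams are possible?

All 8-subsets: C(12,8) = 495. Those containing both fixed elements: C(10,6) = 210.
495 − 210 = 285.

285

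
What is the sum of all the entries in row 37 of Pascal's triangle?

137438953472

Setting x = 1 in (1+x)^37 gives Σ C(37,k) = 2^37 = 137438953472.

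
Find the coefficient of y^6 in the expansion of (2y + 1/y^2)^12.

67584

General term: C(12,j)·(2y)^j·(1/y^2)^(12-j), with y-exponent 1j − 2(12−j) = 3j − 24.
Set 3j − 24 = 6: j = 10.
C(12,10) = 66; 2^10 = 1024; 1^2 = 1.
Coefficient = 66 · 1024 · 1 = 67584.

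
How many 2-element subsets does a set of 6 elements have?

15

C(6,2) = (6·5) / 2! = 30 / 2 = 15.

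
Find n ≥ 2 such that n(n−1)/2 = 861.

42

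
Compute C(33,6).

1107568

C(33,6) = (33·32·31·30·29·28) / 6! = 797448960 / 720 = 1107568.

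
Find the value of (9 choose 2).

36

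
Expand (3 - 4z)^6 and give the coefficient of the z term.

-5832

The general term is C(6,j)·(3)^j·(-4z)^(6-j); the z^1 term has j = 5.
C(6,5) = 6.
Coefficient = C(6,5) · 3^5 · (-4)^1 = 6 · 243 · (-4) = -5832.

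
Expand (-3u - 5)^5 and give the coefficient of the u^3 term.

-6750

The general term is C(5,j)·(-3u)^j·(-5)^(5-j); the u^3 term has j = 3.
C(5,3) = 10.
Coefficient = C(5,3) · (-3)^3 · (-5)^2 = 10 · (-27) · 25 = -6750.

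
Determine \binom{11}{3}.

165

C(11,3) = (11·10·9) / 3! = 990 / 6 = 165.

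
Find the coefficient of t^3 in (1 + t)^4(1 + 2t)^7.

Coefficient of t^3 = Σ_{j} C(4,j)·1^j·C(7,3-j)·2^(3-j) for j from 0 to 3.
= 280 + 336 + 84 + 4 = 704.

704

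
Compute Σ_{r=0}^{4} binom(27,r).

20854

1 + 27 + 351 + 2925 + 17550 = 20854.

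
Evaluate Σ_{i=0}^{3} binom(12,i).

1 + 12 + 66 + 220 = 299.

299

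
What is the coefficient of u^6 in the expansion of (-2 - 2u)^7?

The general term is C(7,j)·(-2)^j·(-2u)^(7-j); the u^6 term has j = 1.
C(7,1) = 7.
Coefficient = C(7,1) · (-2)^1 · (-2)^6 = 7 · (-2) · 64 = -896.

-896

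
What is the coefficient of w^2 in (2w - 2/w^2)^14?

16400384

General term: C(14,j)·(2w)^j·(-2/w^2)^(14-j), with w-exponent 1j − 2(14−j) = 3j − 28.
Set 3j − 28 = 2: j = 10.
C(14,10) = 1001; 2^10 = 1024; (-2)^4 = 16.
Coefficient = 1001 · 1024 · 16 = 16400384.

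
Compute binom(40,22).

113380261800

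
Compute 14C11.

364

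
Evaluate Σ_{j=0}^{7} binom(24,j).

1 + 24 + 276 + 2024 + 10626 + 42504 + 134596 + 346104 = 536155.

536155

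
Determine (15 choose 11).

C(15,11) = C(15,4) by symmetry.
C(15,4) = (15·14·13·12) / 4! = 32760 / 24 = 1365.

1365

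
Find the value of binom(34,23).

286097760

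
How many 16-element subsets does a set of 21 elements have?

C(21,16) = C(21,5) by symmetry.
C(21,5) = (21·20·19·18·17) / 5! = 2441880 / 120 = 20349.

20349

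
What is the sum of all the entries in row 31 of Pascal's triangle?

Setting x = 1 in (1+x)^31 gives Σ C(31,j) = 2^31 = 2147483648.

2147483648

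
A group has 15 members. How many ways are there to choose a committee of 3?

This is C(15,3) = 455.

455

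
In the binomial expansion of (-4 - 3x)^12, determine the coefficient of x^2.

The general term is C(12,j)·(-4)^j·(-3x)^(12-j); the x^2 term has j = 10.
C(12,10) = 66.
Coefficient = C(12,10) · (-4)^10 · (-3)^2 = 66 · 1048576 · 9 = 622854144.

622854144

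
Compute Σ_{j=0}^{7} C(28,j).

1 + 28 + 378 + 3276 + 20475 + 98280 + 376740 + 1184040 = 1683218.

1683218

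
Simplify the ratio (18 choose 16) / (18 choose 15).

3/16

C(n,k+1)/C(n,k) = (n−k)/(k+1) = (18−15)/(15+1) = 3/16.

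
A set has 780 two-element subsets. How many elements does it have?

n(n−1)/2 = 780 ⇒ n(n−1) = 1560. Since 40·39 = 1560, n = 40.

40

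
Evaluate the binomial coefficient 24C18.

134596

C(24,18) = C(24,6) by symmetry.
C(24,6) = (24·23·22·21·20·19) / 6! = 96909120 / 720 = 134596.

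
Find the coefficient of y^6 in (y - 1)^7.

The general term is C(7,j)·(y)^j·(-1)^(7-j); the y^6 term has j = 6.
C(7,6) = 7.
Coefficient = C(7,6) · (-1)^1 = 7 · (-1) = -7.

-7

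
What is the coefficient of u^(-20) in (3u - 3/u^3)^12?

General term: C(12,j)·(3u)^j·(-3/u^3)^(12-j), with u-exponent 1j − 3(12−j) = 4j − 36.
Set 4j − 36 = -20: j = 4.
C(12,4) = 495; 3^4 = 81; (-3)^8 = 6561.
Coefficient = 495 · 81 · 6561 = 263063295.

263063295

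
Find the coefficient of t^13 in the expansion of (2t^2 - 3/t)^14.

General term: C(14,j)·(2t^2)^j·(-3/t)^(14-j), with t-exponent 2j − 1(14−j) = 3j − 14.
Set 3j − 14 = 13: j = 9.
C(14,9) = 2002; 2^9 = 512; (-3)^5 = -243.
Coefficient = 2002 · 512 · (-243) = -249080832.

-249080832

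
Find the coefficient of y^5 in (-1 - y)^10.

The general term is C(10,j)·(-1)^j·(-y)^(10-j); the y^5 term has j = 5.
C(10,5) = 252.
Coefficient = C(10,5) · (-1)^5 · (-1)^5 = 252 · (-1) · (-1) = 252.

252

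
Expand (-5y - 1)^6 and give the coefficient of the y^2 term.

The general term is C(6,j)·(-5y)^j·(-1)^(6-j); the y^2 term has j = 2.
C(6,2) = 15.
Coefficient = C(6,2) · (-5)^2 = 15 · 25 = 375.

375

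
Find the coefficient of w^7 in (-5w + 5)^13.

-2094726562500

The general term is C(13,j)·(-5w)^j·(5)^(13-j); the w^7 term has j = 7.
C(13,7) = 1716.
Coefficient = C(13,7) · (-5)^7 · 5^6 = 1716 · (-78125) · 15625 = -2094726562500.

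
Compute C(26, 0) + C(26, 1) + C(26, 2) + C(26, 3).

1 + 26 + 325 + 2600 = 2952.

2952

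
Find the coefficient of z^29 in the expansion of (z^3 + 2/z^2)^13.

General term: C(13,j)·(z^3)^j·(2/z^2)^(13-j), with z-exponent 3j − 2(13−j) = 5j − 26.
Set 5j − 26 = 29: j = 11.
C(13,11) = 78; 1^11 = 1; 2^2 = 4.
Coefficient = 78 · 1 · 4 = 312.

312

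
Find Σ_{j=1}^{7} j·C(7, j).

Differentiating (1+x)^7 and setting x=1: Σ j·C(7,j) = 7·2^6 = 448.

448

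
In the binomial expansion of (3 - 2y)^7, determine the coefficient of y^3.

The general term is C(7,j)·(3)^j·(-2y)^(7-j); the y^3 term has j = 4.
C(7,4) = 35.
Coefficient = C(7,4) · 3^4 · (-2)^3 = 35 · 81 · (-8) = -22680.

-22680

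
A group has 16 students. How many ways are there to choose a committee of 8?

This is C(16,8) = 12870.

12870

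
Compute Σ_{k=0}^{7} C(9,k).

502

1 + 9 + 36 + 84 + 126 + 126 + 84 + 36 = 502.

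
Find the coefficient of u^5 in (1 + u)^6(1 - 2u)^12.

702

Coefficient of u^5 = Σ_{j} C(6,j)·1^j·C(12,5-j)·(-2)^(5-j) for j from 0 to 5.
= (-25344) + 47520 + (-26400) + 5280 + (-360) + 6 = 702.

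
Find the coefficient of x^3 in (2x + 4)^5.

The general term is C(5,j)·(2x)^j·(4)^(5-j); the x^3 term has j = 3.
C(5,3) = 10.
Coefficient = C(5,3) · 2^3 · 4^2 = 10 · 8 · 16 = 1280.

1280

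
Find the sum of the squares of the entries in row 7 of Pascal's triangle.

By Vandermonde's identity, Σ C(7,i)² = C(14,7) = 3432.

3432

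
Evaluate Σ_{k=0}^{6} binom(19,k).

1 + 19 + 171 + 969 + 3876 + 11628 + 27132 = 43796.

43796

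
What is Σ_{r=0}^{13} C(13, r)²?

10400600

By Vandermonde's identity, Σ C(13,r)² = C(26,13) = 10400600.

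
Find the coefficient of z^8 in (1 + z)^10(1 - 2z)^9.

-3555

Coefficient of z^8 = Σ_{j} C(10,j)·1^j·C(9,8-j)·(-2)^(8-j) for j from 0 to 8.
= 2304 + (-46080) + 241920 + (-483840) + 423360 + (-169344) + 30240 + (-2160) + 45 = -3555.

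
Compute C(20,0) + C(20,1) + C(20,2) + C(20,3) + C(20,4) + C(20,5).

21700

1 + 20 + 190 + 1140 + 4845 + 15504 = 21700.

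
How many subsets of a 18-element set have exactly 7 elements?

Choose the 7 positions: C(18,7) = 31824.

31824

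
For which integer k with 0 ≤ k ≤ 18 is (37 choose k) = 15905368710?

17

C(37,k) increases on 0 ≤ k ≤ 18. C(37,16) = 12875774670 and C(37,17) = 15905368710, so k = 17.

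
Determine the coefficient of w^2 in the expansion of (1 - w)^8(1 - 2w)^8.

Coefficient of w^2 = Σ_{j} C(8,j)·(-1)^j·C(8,2-j)·(-2)^(2-j) for j from 0 to 2.
= 112 + 128 + 28 = 268.

268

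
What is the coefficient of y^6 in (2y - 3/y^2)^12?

General term: C(12,j)·(2y)^j·(-3/y^2)^(12-j), with y-exponent 1j − 2(12−j) = 3j − 24.
Set 3j − 24 = 6: j = 10.
C(12,10) = 66; 2^10 = 1024; (-3)^2 = 9.
Coefficient = 66 · 1024 · 9 = 608256.

608256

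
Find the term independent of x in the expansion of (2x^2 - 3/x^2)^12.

General term: C(12,j)·(2x^2)^j·(-3/x^2)^(12-j), with x-exponent 2j − 2(12−j) = 4j − 24.
Set 4j − 24 = 0: j = 6.
C(12,6) = 924; 2^6 = 64; (-3)^6 = 729.
Coefficient = 924 · 64 · 729 = 43110144.

43110144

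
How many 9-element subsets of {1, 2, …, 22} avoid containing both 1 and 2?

All 9-subsets: C(22,9) = 497420. Those containing both fixed elements: C(20,7) = 77520.
497420 − 77520 = 419900.

419900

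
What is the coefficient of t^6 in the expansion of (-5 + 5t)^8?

10937500

The general term is C(8,j)·(-5)^j·(5t)^(8-j); the t^6 term has j = 2.
C(8,2) = 28.
Coefficient = C(8,2) · (-5)^2 · 5^6 = 28 · 25 · 15625 = 10937500.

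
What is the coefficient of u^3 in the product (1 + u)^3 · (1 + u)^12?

455

(1 + u)^3(1 + u)^12 = (1 + u)^15, so the coefficient of u^3 is C(15,3)·1^3 = 455·1 = 455.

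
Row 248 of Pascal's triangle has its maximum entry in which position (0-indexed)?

C(248,i) is maximized at i = 248/2 = 124.

124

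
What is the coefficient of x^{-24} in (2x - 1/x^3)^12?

General term: C(12,j)·(2x)^j·(-1/x^3)^(12-j), with x-exponent 1j − 3(12−j) = 4j − 36.
Set 4j − 36 = -24: j = 3.
C(12,3) = 220; 2^3 = 8; (-1)^9 = -1.
Coefficient = 220 · 8 · (-1) = -1760.

-1760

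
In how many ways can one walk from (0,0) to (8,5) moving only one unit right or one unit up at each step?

Each path is a sequence of 13 steps with 8 rights: C(13,8) = 1287.

1287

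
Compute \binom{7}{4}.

C(7,4) = C(7,3) by symmetry.
C(7,3) = (7·6·5) / 3! = 210 / 6 = 35.

35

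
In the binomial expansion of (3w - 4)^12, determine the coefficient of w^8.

831409920

The general term is C(12,j)·(3w)^j·(-4)^(12-j); the w^8 term has j = 8.
C(12,8) = 495.
Coefficient = C(12,8) · 3^8 · (-4)^4 = 495 · 6561 · 256 = 831409920.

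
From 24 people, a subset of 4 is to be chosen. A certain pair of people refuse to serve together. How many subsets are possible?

All 4-subsets: C(24,4) = 10626. Those containing both fixed elements: C(22,2) = 231.
10626 − 231 = 10395.

10395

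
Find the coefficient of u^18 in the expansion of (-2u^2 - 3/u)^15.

General term: C(15,j)·(-2u^2)^j·(-3/u)^(15-j), with u-exponent 2j − 1(15−j) = 3j − 15.
Set 3j − 15 = 18: j = 11.
C(15,11) = 1365; (-2)^11 = -2048; (-3)^4 = 81.
Coefficient = 1365 · (-2048) · 81 = -226437120.

-226437120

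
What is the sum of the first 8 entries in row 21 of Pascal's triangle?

1 + 21 + 210 + 1330 + 5985 + 20349 + 54264 + 116280 = 198440.

198440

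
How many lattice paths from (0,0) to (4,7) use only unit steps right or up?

330

Each path is a sequence of 11 steps with 4 rights: C(11,4) = 330.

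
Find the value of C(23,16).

245157

C(23,16) = C(23,7) by symmetry.
C(23,7) = (23·22·21·20·19·18·17) / 7! = 1235591280 / 5040 = 245157.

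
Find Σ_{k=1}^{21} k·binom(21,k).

Differentiating (1+x)^21 and setting x=1: Σ k·C(21,k) = 21·2^20 = 22020096.

22020096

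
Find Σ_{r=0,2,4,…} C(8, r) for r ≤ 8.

Half of (1+1)^8 + (1−1)^8 gives the even-index sum: 2^7 = 128.

128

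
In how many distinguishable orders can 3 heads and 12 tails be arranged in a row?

455

Choose positions for the heads: C(15,3) = 455.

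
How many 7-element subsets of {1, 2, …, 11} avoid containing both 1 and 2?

204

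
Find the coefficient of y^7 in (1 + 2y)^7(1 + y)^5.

Coefficient of y^7 = Σ_{j} C(7,j)·2^j·C(5,7-j)·1^(7-j) for j from 2 to 7.
= 84 + 1400 + 5600 + 6720 + 2240 + 128 = 16172.

16172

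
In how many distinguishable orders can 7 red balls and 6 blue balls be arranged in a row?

Choose positions for the red balls: C(13,7) = 1716.

1716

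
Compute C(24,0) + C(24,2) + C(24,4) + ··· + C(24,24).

8388608

Even-i terms of row 24 sum to 2^23 = 8388608.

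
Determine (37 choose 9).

124403620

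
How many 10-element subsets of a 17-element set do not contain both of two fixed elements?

13013

All 10-subsets: C(17,10) = 19448. Those containing both fixed elements: C(15,8) = 6435.
19448 − 6435 = 13013.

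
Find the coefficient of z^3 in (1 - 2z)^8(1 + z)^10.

72

Coefficient of z^3 = Σ_{j} C(8,j)·(-2)^j·C(10,3-j)·1^(3-j) for j from 0 to 3.
= 120 + (-720) + 1120 + (-448) = 72.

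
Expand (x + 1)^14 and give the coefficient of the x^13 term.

The general term is C(14,j)·(x)^j·(1)^(14-j); the x^13 term has j = 13.
C(14,13) = 14.
Coefficient = C(14,13) = 14.

14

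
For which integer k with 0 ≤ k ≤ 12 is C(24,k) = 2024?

3

C(24,k) increases on 0 ≤ k ≤ 12. C(24,2) = 276 and C(24,3) = 2024, so k = 3.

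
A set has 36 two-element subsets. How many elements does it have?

n(n−1)/2 = 36 ⇒ n(n−1) = 72. Since 9·8 = 72, n = 9.

9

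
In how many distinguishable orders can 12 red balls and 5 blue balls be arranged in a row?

6188

Choose positions for the red balls: C(17,12) = 6188.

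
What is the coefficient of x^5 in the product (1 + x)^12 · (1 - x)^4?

-120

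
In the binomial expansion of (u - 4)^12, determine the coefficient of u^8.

The general term is C(12,j)·(u)^j·(-4)^(12-j); the u^8 term has j = 8.
C(12,8) = 495.
Coefficient = C(12,8) · (-4)^4 = 495 · 256 = 126720.

126720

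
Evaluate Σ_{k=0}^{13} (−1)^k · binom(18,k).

The partial alternating sum Σ_{k=0}^{13} (−1)^k C(18,k) = (−1)^13 C(17,13) = -2380.

-2380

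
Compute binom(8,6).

28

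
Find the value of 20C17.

1140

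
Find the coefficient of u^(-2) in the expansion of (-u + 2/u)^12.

-101376

General term: C(12,j)·(-u)^j·(2/u)^(12-j), with u-exponent 1j − 1(12−j) = 2j − 12.
Set 2j − 12 = -2: j = 5.
C(12,5) = 792; (-1)^5 = -1; 2^7 = 128.
Coefficient = 792 · (-1) · 128 = -101376.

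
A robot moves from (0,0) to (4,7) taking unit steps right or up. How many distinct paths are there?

Each path is a sequence of 11 steps with 4 rights: C(11,4) = 330.

330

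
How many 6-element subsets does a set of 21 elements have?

54264

C(21,6) = (21·20·19·18·17·16) / 6! = 39070080 / 720 = 54264.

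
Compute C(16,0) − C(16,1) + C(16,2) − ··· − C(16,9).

-5005

The partial alternating sum Σ_{k=0}^{9} (−1)^k C(16,k) = (−1)^9 C(15,9) = -5005.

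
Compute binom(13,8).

C(13,8) = C(13,5) by symmetry.
C(13,5) = (13·12·11·10·9) / 5! = 154440 / 120 = 1287.

1287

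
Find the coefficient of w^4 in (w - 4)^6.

240

The general term is C(6,j)·(w)^j·(-4)^(6-j); the w^4 term has j = 4.
C(6,4) = 15.
Coefficient = C(6,4) · (-4)^2 = 15 · 16 = 240.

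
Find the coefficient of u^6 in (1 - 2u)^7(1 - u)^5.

12642

Coefficient of u^6 = Σ_{j} C(7,j)·(-2)^j·C(5,6-j)·(-1)^(6-j) for j from 1 to 6.
= 14 + 420 + 2800 + 5600 + 3360 + 448 = 12642.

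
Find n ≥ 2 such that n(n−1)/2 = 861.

42

n(n−1)/2 = 861 ⇒ n(n−1) = 1722. Since 42·41 = 1722, n = 42.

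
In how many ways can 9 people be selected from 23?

This is C(23,9) = 817190.

817190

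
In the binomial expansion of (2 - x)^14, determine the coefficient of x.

The general term is C(14,j)·(2)^j·(-x)^(14-j); the x^1 term has j = 13.
C(14,13) = 14.
Coefficient = C(14,13) · 2^13 · (-1)^1 = 14 · 8192 · (-1) = -114688.

-114688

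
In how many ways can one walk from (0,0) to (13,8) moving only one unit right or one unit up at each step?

Each path is a sequence of 21 steps with 13 rights: C(21,13) = 203490.

203490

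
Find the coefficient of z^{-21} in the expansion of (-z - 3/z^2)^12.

2125764

General term: C(12,j)·(-z)^j·(-3/z^2)^(12-j), with z-exponent 1j − 2(12−j) = 3j − 24.
Set 3j − 24 = -21: j = 1.
C(12,1) = 12; (-1)^1 = -1; (-3)^11 = -177147.
Coefficient = 12 · (-1) · (-177147) = 2125764.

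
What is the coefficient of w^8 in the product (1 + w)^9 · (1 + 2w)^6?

Coefficient of w^8 = Σ_{j} C(9,j)·1^j·C(6,8-j)·2^(8-j) for j from 2 to 8.
= 2304 + 16128 + 30240 + 20160 + 5040 + 432 + 9 = 74313.

74313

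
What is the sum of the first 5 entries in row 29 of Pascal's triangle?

27841

1 + 29 + 406 + 3654 + 23751 = 27841.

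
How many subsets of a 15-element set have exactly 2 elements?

Choose the 2 positions: C(15,2) = 105.

105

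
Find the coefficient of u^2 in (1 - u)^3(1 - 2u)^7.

129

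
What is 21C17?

5985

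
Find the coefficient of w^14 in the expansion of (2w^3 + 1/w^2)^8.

1792

General term: C(8,j)·(2w^3)^j·(1/w^2)^(8-j), with w-exponent 3j − 2(8−j) = 5j − 16.
Set 5j − 16 = 14: j = 6.
C(8,6) = 28; 2^6 = 64; 1^2 = 1.
Coefficient = 28 · 64 · 1 = 1792.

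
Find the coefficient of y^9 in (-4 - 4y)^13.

-47982837760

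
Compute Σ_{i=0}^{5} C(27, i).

1 + 27 + 351 + 2925 + 17550 + 80730 = 101584.

101584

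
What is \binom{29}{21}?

4292145

C(29,21) = C(29,8) by symmetry.
C(29,8) = (29·28·27·26·25·24·23·22) / 8! = 173059286400 / 40320 = 4292145.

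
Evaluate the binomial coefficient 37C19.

17672631900

C(37,19) = C(37,18) by symmetry.
C(37,18) = (37·36·35·34·33·32·31·30·29·28·27·26·25·24·23·22·21·20) / 18! = 113146793787569865523200000 / 6402373705728000 = 17672631900.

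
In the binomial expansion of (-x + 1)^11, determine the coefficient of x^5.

The general term is C(11,j)·(-x)^j·(1)^(11-j); the x^5 term has j = 5.
C(11,5) = 462.
Coefficient = C(11,5) · (-1)^5 = 462 · (-1) = -462.

-462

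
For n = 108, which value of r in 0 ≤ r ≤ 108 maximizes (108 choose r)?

C(108,r) is maximized at r = 108/2 = 54.

54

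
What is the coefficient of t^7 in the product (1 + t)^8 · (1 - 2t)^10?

Coefficient of t^7 = Σ_{j} C(8,j)·1^j·C(10,7-j)·(-2)^(7-j) for j from 0 to 7.
= (-15360) + 107520 + (-225792) + 188160 + (-67200) + 10080 + (-560) + 8 = -3144.

-3144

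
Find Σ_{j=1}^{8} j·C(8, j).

1024

Since j·C(8,j) = 8·C(7,j−1), the sum is 8·2^7 = 8·128 = 1024.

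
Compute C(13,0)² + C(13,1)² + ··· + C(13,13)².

Σ C(13,j)² is the coefficient of x^13 in (1+x)^13(1+x)^13 = (1+x)^26, i.e. C(26,13) = 10400600.

10400600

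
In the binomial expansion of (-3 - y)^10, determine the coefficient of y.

196830

The general term is C(10,j)·(-3)^j·(-y)^(10-j); the y^1 term has j = 9.
C(10,9) = 10.
Coefficient = C(10,9) · (-3)^9 · (-1)^1 = 10 · (-19683) · (-1) = 196830.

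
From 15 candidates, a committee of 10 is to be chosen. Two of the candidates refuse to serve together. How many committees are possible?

1716

All 10-subsets: C(15,10) = 3003. Those containing both fixed elements: C(13,8) = 1287.
3003 − 1287 = 1716.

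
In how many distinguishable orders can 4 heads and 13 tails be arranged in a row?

Choose positions for the heads: C(17,4) = 2380.

2380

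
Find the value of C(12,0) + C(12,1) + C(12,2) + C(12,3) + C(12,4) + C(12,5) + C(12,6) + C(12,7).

1 + 12 + 66 + 220 + 495 + 792 + 924 + 792 = 3302.

3302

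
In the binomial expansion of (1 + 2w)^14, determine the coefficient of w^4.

The general term is C(14,j)·(1)^j·(2w)^(14-j); the w^4 term has j = 10.
C(14,10) = 1001.
Coefficient = C(14,10) · 2^4 = 1001 · 16 = 16016.

16016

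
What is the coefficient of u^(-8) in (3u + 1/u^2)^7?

189

General term: C(7,j)·(3u)^j·(1/u^2)^(7-j), with u-exponent 1j − 2(7−j) = 3j − 14.
Set 3j − 14 = -8: j = 2.
C(7,2) = 21; 3^2 = 9; 1^5 = 1.
Coefficient = 21 · 9 · 1 = 189.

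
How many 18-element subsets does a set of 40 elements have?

C(40,18) = (40·39·38·37·36·35·34·33·32·31·30·29·28·27·26·25·24·23) / 18! = 725902806896876799590400000 / 6402373705728000 = 113380261800.

113380261800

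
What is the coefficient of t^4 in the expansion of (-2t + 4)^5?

The general term is C(5,j)·(-2t)^j·(4)^(5-j); the t^4 term has j = 4.
C(5,4) = 5.
Coefficient = C(5,4) · (-2)^4 · 4^1 = 5 · 16 · 4 = 320.

320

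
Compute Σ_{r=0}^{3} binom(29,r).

4090

1 + 29 + 406 + 3654 = 4090.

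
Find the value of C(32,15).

C(32,15) = (32·31·30·29·28·27·26·25·24·23·22·21·20·19·18) / 15! = 739781100339240960000 / 1307674368000 = 565722720.

565722720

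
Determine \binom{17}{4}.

2380

C(17,4) = (17·16·15·14) / 4! = 57120 / 24 = 2380.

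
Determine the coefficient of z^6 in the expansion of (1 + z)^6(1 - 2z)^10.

Coefficient of z^6 = Σ_{j} C(6,j)·1^j·C(10,6-j)·(-2)^(6-j) for j from 0 to 6.
= 13440 + (-48384) + 50400 + (-19200) + 2700 + (-120) + 1 = -1163.

-1163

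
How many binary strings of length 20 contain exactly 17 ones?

1140

Choose the 17 positions: C(20,17) = 1140.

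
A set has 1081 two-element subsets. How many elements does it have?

n(n−1)/2 = 1081 ⇒ n(n−1) = 2162. Since 47·46 = 2162, n = 47.

47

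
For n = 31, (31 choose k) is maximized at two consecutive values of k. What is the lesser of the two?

15

For odd n = 31, C(31,k) peaks at k = (n−1)/2 and (n+1)/2; the lesser is 15.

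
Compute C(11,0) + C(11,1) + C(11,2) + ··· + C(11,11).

The entries of row 11 sum to 2^11 = 2048.

2048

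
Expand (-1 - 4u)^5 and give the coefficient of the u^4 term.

The general term is C(5,j)·(-1)^j·(-4u)^(5-j); the u^4 term has j = 1.
C(5,1) = 5.
Coefficient = C(5,1) · (-1)^1 · (-4)^4 = 5 · (-1) · 256 = -1280.

-1280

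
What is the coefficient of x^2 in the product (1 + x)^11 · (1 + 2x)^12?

Coefficient of x^2 = Σ_{j} C(11,j)·1^j·C(12,2-j)·2^(2-j) for j from 0 to 2.
= 264 + 264 + 55 = 583.

583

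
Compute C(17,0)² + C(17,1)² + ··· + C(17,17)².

2333606220

By Vandermonde's identity, Σ C(17,i)² = C(34,17) = 2333606220.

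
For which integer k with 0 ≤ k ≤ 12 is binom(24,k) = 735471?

8

C(24,k) increases on 0 ≤ k ≤ 12. C(24,7) = 346104 and C(24,8) = 735471, so k = 8.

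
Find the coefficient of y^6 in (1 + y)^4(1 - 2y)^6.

156

Coefficient of y^6 = Σ_{j} C(4,j)·1^j·C(6,6-j)·(-2)^(6-j) for j from 0 to 4.
= 64 + (-768) + 1440 + (-640) + 60 = 156.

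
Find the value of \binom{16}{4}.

C(16,4) = (16·15·14·13) / 4! = 43680 / 24 = 1820.

1820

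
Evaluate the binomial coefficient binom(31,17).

265182525

C(31,17) = C(31,14) by symmetry.
C(31,14) = (31·30·29·28·27·26·25·24·23·22·21·20·19·18) / 14! = 23118159385601280000 / 87178291200 = 265182525.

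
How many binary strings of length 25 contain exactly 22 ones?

2300

Choose the 22 positions: C(25,22) = 2300.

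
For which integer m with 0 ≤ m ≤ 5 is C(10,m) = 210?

C(10,m) increases on 0 ≤ m ≤ 5. C(10,3) = 120 and C(10,4) = 210, so m = 4.

4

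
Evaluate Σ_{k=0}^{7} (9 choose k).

502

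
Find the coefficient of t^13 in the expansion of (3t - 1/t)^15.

General term: C(15,j)·(3t)^j·(-1/t)^(15-j), with t-exponent 1j − 1(15−j) = 2j − 15.
Set 2j − 15 = 13: j = 14.
C(15,14) = 15; 3^14 = 4782969; (-1)^1 = -1.
Coefficient = 15 · 4782969 · (-1) = -71744535.

-71744535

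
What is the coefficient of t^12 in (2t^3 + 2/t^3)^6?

General term: C(6,j)·(2t^3)^j·(2/t^3)^(6-j), with t-exponent 3j − 3(6−j) = 6j − 18.
Set 6j − 18 = 12: j = 5.
C(6,5) = 6; 2^5 = 32; 2^1 = 2.
Coefficient = 6 · 32 · 2 = 384.

384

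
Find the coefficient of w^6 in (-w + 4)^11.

The general term is C(11,j)·(-w)^j·(4)^(11-j); the w^6 term has j = 6.
C(11,6) = 462.
Coefficient = C(11,6) · 4^5 = 462 · 1024 = 473088.

473088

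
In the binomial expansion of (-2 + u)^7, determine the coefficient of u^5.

84

The general term is C(7,j)·(-2)^j·(u)^(7-j); the u^5 term has j = 2.
C(7,2) = 21.
Coefficient = C(7,2) · (-2)^2 = 21 · 4 = 84.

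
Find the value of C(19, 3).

C(19,3) = (19·18·17) / 3! = 5814 / 6 = 969.

969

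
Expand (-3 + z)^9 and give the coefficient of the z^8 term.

The general term is C(9,j)·(-3)^j·(z)^(9-j); the z^8 term has j = 1.
C(9,1) = 9.
Coefficient = C(9,1) · (-3)^1 = 9 · (-3) = -27.

-27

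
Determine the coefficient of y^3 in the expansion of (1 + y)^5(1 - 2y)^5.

30

Coefficient of y^3 = Σ_{j} C(5,j)·1^j·C(5,3-j)·(-2)^(3-j) for j from 0 to 3.
= (-80) + 200 + (-100) + 10 = 30.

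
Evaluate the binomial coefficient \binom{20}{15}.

15504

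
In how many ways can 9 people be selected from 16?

This is C(16,9) = 11440.

11440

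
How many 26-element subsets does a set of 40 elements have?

C(40,26) = C(40,14) by symmetry.
C(40,14) = (40·39·38·37·36·35·34·33·32·31·30·29·28·27) / 14! = 2023140487449489408000 / 87178291200 = 23206929840.

23206929840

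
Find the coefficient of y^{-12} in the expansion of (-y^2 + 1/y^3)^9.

-84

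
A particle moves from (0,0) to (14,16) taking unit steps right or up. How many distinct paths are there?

145422675

Each path is a sequence of 30 steps with 14 rights: C(30,14) = 145422675.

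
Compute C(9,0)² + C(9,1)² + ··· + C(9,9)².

48620

By Vandermonde's identity, Σ C(9,i)² = C(18,9) = 48620.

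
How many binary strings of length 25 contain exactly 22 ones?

2300

Choose the 22 positions: C(25,22) = 2300.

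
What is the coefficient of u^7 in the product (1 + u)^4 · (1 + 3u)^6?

17064

Coefficient of u^7 = Σ_{j} C(4,j)·1^j·C(6,7-j)·3^(7-j) for j from 1 to 4.
= 2916 + 8748 + 4860 + 540 = 17064.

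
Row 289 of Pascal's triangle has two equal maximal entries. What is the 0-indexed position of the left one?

144

For odd n = 289, C(289,i) peaks at i = (n−1)/2 and (n+1)/2; the smaller is 144.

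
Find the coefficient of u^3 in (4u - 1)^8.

-3584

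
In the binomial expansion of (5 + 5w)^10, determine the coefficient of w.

The general term is C(10,j)·(5)^j·(5w)^(10-j); the w^1 term has j = 9.
C(10,9) = 10.
Coefficient = C(10,9) · 5^9 · 5^1 = 10 · 1953125 · 5 = 97656250.

97656250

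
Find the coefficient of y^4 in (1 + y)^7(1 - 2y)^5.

Coefficient of y^4 = Σ_{j} C(7,j)·1^j·C(5,4-j)·(-2)^(4-j) for j from 0 to 4.
= 80 + (-560) + 840 + (-350) + 35 = 45.

45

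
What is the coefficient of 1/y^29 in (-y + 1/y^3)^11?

-11

General term: C(11,j)·(-y)^j·(1/y^3)^(11-j), with y-exponent 1j − 3(11−j) = 4j − 33.
Set 4j − 33 = -29: j = 1.
C(11,1) = 11; (-1)^1 = -1; 1^10 = 1.
Coefficient = 11 · (-1) · 1 = -11.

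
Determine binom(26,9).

C(26,9) = (26·25·24·23·22·21·20·19·18) / 9! = 1133836704000 / 362880 = 3124550.

3124550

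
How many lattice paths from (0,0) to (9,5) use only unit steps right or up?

2002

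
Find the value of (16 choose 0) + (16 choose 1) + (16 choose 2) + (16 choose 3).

697

1 + 16 + 120 + 560 = 697.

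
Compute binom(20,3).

C(20,3) = (20·19·18) / 3! = 6840 / 6 = 1140.

1140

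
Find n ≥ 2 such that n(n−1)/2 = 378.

n(n−1)/2 = 378 ⇒ n(n−1) = 756. Since 28·27 = 756, n = 28.

28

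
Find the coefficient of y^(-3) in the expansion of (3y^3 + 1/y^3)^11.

General term: C(11,j)·(3y^3)^j·(1/y^3)^(11-j), with y-exponent 3j − 3(11−j) = 6j − 33.
Set 6j − 33 = -3: j = 5.
C(11,5) = 462; 3^5 = 243; 1^6 = 1.
Coefficient = 462 · 243 · 1 = 112266.

112266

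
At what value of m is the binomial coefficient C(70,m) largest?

35

C(70,m) is maximized at m = 70/2 = 35.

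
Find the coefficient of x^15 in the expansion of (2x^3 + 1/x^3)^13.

366080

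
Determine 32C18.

471435600

C(32,18) = C(32,14) by symmetry.
C(32,14) = (32·31·30·29·28·27·26·25·24·23·22·21·20·19) / 14! = 41098950018846720000 / 87178291200 = 471435600.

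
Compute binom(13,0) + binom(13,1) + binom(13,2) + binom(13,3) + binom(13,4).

1093

1 + 13 + 78 + 286 + 715 = 1093.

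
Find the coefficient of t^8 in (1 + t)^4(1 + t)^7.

(1 + t)^4(1 + t)^7 = (1 + t)^11, so the coefficient of t^8 is C(11,8)·1^8 = 165·1 = 165.

165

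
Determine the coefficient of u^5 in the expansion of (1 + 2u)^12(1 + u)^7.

127845

Coefficient of u^5 = Σ_{j} C(12,j)·2^j·C(7,5-j)·1^(5-j) for j from 0 to 5.
= 21 + 840 + 9240 + 36960 + 55440 + 25344 = 127845.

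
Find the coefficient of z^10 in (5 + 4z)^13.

37486592000

The general term is C(13,j)·(5)^j·(4z)^(13-j); the z^10 term has j = 3.
C(13,3) = 286.
Coefficient = C(13,3) · 5^3 · 4^10 = 286 · 125 · 1048576 = 37486592000.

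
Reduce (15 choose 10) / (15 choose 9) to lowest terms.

C(n,k+1)/C(n,k) = (n−k)/(k+1) = (15−9)/(9+1) = 6/10 = 3/5.

3/5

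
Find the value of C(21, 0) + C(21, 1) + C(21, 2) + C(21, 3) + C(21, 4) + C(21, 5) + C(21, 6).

1 + 21 + 210 + 1330 + 5985 + 20349 + 54264 = 82160.

82160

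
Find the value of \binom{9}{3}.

84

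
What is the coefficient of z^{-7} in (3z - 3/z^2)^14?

-16415149608

General term: C(14,j)·(3z)^j·(-3/z^2)^(14-j), with z-exponent 1j − 2(14−j) = 3j − 28.
Set 3j − 28 = -7: j = 7.
C(14,7) = 3432; 3^7 = 2187; (-3)^7 = -2187.
Coefficient = 3432 · 2187 · (-2187) = -16415149608.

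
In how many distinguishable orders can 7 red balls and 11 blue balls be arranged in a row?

Choose positions for the red balls: C(18,7) = 31824.

31824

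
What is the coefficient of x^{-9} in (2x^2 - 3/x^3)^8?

General term: C(8,j)·(2x^2)^j·(-3/x^3)^(8-j), with x-exponent 2j − 3(8−j) = 5j − 24.
Set 5j − 24 = -9: j = 3.
C(8,3) = 56; 2^3 = 8; (-3)^5 = -243.
Coefficient = 56 · 8 · (-243) = -108864.

-108864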